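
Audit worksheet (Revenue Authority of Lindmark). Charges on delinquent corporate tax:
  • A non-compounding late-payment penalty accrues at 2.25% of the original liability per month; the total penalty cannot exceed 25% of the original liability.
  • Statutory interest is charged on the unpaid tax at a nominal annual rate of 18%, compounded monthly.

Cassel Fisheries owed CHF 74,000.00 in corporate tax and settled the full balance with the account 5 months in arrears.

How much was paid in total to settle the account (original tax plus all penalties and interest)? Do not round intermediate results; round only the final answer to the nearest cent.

CHF 88,044.02

Penalty: 5 × 2.25% × CHF 74,000.00 = CHF 8,325.00 (below the 25% cap of CHF 18,500.00)
Interest (18%/yr ÷ 12 = 1.5%/month): CHF 74,000.00 × ((1 + 0.015)^5 − 1) = CHF 5,719.0163…
Total = CHF 74,000.00 + CHF 8,325.0000 + CHF 5,719.0163… = CHF 88,044.02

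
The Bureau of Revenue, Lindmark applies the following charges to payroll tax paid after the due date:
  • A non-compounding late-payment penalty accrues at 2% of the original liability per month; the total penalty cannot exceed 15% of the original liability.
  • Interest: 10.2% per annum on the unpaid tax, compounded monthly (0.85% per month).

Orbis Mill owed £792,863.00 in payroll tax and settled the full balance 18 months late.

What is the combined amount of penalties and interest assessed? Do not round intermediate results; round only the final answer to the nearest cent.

Penalty (uncapped): 18 × 2% × £792,863.00 = £285,430.68; cap = 15% × £792,863.00 = £118,929.45 → penalty = £118,929.45
Interest: £792,863.00 × ((1 + 0.0085)^18 − 1) = £792,863.00 × 0.1645717… = £130,482.8408…
Penalties + interest = £118,929.4500 + £130,482.8408… = £249,412.29

£249,412.29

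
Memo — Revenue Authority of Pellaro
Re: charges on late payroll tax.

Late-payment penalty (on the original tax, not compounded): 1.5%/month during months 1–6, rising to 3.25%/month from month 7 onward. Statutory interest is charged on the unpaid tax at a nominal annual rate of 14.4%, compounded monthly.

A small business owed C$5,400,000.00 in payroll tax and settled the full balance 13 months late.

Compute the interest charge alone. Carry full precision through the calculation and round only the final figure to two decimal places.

Interest (14.4%/yr ÷ 12 = 1.2%/month): C$5,400,000.00 × ((1 + 0.012)^13 − 1) = C$905,803.3422…

C$905,803.34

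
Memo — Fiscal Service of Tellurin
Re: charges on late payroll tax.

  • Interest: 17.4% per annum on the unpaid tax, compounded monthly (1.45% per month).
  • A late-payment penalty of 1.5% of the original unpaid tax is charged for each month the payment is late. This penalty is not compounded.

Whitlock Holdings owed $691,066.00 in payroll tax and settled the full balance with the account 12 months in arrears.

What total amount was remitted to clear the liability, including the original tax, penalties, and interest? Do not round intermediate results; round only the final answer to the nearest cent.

$945,771.92

Late-payment penalty = 1.5% × $691,066.00 × 12 mo = $124,391.88
Interest: $691,066.00 × ((1 + 0.0145)^12 − 1) = $691,066.00 × 0.1885696… = $130,314.0360…
Total = $691,066.00 + $124,391.8800 + $130,314.0360… = $945,771.92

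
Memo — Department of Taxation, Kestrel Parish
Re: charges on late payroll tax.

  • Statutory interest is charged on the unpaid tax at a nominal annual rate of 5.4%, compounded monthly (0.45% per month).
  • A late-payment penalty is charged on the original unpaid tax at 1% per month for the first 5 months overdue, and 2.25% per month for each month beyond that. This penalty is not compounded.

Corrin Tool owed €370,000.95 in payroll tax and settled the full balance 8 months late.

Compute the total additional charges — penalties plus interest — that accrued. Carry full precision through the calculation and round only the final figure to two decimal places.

€57,006.84

Penalty, months 1–5: 5 × 1% × €370,000.95 = €18,500.05…
Penalty, months 6–8: 3 × 2.25% × €370,000.95 = €24,975.06…
Interest: €370,000.95 × ((1 + 0.0045)^8 − 1) = €370,000.95 × 0.0365721… = €13,531.7235…
Penalties + interest = €43,475.1116… + €13,531.7235… = €57,006.84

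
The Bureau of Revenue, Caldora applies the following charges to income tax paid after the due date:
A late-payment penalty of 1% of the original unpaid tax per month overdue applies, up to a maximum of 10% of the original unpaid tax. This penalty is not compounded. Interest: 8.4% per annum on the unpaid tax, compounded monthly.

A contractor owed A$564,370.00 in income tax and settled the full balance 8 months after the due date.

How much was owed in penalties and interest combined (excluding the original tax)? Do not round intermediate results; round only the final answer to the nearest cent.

A$77,539.57

Penalty: 8 × 1% × A$564,370.00 = A$45,149.60 (below the 10% cap of A$56,437.00)
Interest (8.4%/yr ÷ 12 = 0.7%/month): A$564,370.00 × ((1 + 0.007)^8 − 1) = A$32,389.9714…
Penalties + interest = A$45,149.6000 + A$32,389.9714… = A$77,539.57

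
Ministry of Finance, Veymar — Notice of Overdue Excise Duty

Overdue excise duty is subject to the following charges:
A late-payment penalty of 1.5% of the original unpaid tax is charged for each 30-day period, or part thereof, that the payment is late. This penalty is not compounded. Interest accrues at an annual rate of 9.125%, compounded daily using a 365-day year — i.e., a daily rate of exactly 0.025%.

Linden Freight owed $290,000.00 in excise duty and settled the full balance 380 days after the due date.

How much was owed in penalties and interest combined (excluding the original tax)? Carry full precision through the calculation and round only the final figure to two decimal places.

$85,447.28

Penalty periods: ⌈380/30⌉ = 13; penalty = 13 × 1.5% × $290,000.00 = $56,550.00
Interest: $290,000.00 × ((1 + 0.00025)^380 − 1) = $290,000.00 × 0.09964580… = $28,897.2817…
Penalties + interest = $56,550.0000 + $28,897.2817… = $85,447.28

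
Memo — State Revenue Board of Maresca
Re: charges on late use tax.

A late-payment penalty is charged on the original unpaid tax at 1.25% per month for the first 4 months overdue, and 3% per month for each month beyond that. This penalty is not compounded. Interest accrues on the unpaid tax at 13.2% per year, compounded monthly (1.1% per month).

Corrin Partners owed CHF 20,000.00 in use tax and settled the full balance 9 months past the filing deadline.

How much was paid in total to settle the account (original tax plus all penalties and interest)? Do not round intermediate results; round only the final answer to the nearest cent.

Penalty, months 1–4: 4 × 1.25% × CHF 20,000.00 = CHF 1,000.00
Penalty, months 5–9: 5 × 3% × CHF 20,000.00 = CHF 3,000.00
Interest: CHF 20,000.00 × ((1 + 0.011)^9 − 1) = CHF 20,000.00 × 0.1034697… = CHF 2,069.3934…
Total = CHF 20,000.00 + CHF 4,000.0000 + CHF 2,069.3934… = CHF 26,069.39

CHF 26,069.39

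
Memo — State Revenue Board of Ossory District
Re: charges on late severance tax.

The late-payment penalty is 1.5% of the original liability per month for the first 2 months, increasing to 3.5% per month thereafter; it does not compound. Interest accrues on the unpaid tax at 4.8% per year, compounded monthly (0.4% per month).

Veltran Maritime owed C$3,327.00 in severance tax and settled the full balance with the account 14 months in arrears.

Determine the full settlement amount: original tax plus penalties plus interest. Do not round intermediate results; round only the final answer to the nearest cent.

Penalty, months 1–2: 2 × 1.5% × C$3,327.00 = C$99.81
Penalty, months 3–14: 12 × 3.5% × C$3,327.00 = C$1,397.34
Interest: C$3,327.00 × ((1 + 0.004)^14 − 1) = C$3,327.00 × 0.0574796… = C$191.2345…
Total = C$3,327.00 + C$1,497.1500 + C$191.2345… = C$5,015.38

C$5,015.38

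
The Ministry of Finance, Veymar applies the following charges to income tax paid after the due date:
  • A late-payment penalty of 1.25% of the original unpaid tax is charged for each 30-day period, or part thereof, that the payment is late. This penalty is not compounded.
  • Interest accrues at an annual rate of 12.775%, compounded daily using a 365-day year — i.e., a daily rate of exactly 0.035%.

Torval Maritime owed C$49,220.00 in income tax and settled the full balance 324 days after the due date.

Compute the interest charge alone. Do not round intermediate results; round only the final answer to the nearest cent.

Interest: C$49,220.00 × ((1 + 0.00035)^324 − 1) = C$49,220.00 × 0.12005765… = C$5,909.2377…

C$5,909.24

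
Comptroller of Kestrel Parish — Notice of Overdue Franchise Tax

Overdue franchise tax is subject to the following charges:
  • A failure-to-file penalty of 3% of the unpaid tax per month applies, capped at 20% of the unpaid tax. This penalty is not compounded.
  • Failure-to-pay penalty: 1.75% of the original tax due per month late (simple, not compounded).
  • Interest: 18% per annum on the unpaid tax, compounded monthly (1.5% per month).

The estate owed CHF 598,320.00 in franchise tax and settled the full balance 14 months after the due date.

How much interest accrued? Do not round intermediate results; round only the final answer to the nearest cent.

CHF 138,664.09

Interest: CHF 598,320.00 × ((1 + 0.015)^14 − 1) = CHF 598,320.00 × 0.2317557… = CHF 138,664.0888…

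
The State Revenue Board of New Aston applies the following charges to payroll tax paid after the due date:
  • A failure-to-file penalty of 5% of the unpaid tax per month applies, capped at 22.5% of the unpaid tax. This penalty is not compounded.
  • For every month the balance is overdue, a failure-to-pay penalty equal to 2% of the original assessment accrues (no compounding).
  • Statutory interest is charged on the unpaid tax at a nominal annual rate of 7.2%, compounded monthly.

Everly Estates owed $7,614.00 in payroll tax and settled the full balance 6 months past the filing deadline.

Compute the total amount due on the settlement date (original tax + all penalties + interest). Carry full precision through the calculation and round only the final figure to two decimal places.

Failure-to-file: 6 × 5% × $7,614.00 = $2,284.20, capped at 22.5% × $7,614.00 = $1,713.15
Failure-to-pay penalty = 2% × $7,614.00 × 6 mo = $913.68
Interest (7.2%/yr ÷ 12 = 0.6%/month): $7,614.00 × ((1 + 0.006)^6 − 1) = $278.2486…
Total = $7,614.00 + $2,626.8300 + $278.2486… = $10,519.08

$10,519.08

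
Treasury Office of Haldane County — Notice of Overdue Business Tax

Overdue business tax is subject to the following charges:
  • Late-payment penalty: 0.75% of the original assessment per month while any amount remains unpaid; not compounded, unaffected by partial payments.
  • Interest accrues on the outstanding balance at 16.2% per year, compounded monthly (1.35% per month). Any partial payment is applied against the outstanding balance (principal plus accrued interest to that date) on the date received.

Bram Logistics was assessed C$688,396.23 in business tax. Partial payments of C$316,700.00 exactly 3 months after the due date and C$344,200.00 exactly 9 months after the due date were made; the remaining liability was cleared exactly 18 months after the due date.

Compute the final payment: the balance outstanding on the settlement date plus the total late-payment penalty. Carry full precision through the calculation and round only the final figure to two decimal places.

Balance at month 3: C$688,396.2300 × (1 + 0.0135)^3 = C$716,654.3517…
After C$316,700.00 payment: C$716,654.3517… − C$316,700.00 = C$399,954.3517…
Balance at month 9: C$399,954.3517… × (1 + 0.0135)^6 = C$433,463.9105…
After C$344,200.00 payment: C$433,463.9105… − C$344,200.00 = C$89,263.9105…
Balance at month 18: C$89,263.9105… × (1 + 0.0135)^9 = C$100,713.9631…
Penalty: 18 × 0.75% × C$688,396.23 = C$92,933.49…
Final settlement = outstanding balance + penalty = C$100,713.9631… + C$92,933.49… = C$193,647.45

C$193,647.45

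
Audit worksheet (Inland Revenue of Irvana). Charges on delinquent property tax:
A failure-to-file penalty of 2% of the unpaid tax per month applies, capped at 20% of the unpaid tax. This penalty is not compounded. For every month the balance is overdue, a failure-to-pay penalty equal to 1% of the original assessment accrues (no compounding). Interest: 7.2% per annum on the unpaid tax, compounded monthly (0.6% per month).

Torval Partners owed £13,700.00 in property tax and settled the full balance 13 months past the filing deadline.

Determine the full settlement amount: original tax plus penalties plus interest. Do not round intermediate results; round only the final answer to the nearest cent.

Failure-to-file: 13 × 2% × £13,700.00 = £3,562.00, capped at 20% × £13,700.00 = £2,740.00
Failure-to-pay penalty: 13 × 1% × £13,700.00 = £1,781.00
Interest: £13,700.00 × ((1 + 0.006)^13 − 1) = £13,700.00 × 0.0808707… = £1,107.9288…
Total = £13,700.00 + £4,521.0000 + £1,107.9288… = £19,328.93

£19,328.93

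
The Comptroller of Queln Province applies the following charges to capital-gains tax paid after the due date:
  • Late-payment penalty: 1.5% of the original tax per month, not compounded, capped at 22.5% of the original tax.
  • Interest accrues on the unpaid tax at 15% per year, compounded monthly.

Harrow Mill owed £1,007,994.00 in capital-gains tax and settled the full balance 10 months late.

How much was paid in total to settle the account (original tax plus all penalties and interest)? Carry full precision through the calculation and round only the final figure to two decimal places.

Penalty: 10 × 1.5% × £1,007,994.00 = £151,199.10 (below the 22.5% cap of £226,798.65)
Interest (15%/yr ÷ 12 = 1.25%/month): £1,007,994.00 × ((1 + 0.0125)^10 − 1) = £133,328.2027…
Total = £1,007,994.00 + £151,199.1000 + £133,328.2027… = £1,292,521.30

£1,292,521.30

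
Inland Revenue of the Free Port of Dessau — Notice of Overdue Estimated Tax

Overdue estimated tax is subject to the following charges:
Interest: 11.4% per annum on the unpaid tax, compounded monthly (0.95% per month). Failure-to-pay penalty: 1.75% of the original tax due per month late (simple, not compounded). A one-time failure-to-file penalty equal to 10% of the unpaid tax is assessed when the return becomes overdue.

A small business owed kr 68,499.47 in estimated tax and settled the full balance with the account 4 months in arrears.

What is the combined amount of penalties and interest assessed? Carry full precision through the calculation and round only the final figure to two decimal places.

kr 14,285.22

Failure-to-file penalty: 10% × kr 68,499.47 = kr 6,849.95…
Failure-to-pay penalty = 1.75% × kr 68,499.47 × 4 mo = kr 4,794.96…
Interest: kr 68,499.47 × ((1 + 0.0095)^4 − 1) = kr 68,499.47 × 0.0385449… = kr 2,640.3078…
Penalties + interest = kr 11,644.9099 + kr 2,640.3078… = kr 14,285.22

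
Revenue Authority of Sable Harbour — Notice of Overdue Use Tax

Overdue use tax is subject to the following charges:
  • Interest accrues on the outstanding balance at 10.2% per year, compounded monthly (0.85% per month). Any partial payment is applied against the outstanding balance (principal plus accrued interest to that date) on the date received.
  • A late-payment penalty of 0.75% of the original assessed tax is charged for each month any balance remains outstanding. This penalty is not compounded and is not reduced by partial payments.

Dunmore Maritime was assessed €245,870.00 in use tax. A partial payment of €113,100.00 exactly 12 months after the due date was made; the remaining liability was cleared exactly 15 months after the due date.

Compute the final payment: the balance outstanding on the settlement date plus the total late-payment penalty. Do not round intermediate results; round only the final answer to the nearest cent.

€190,805.89

Balance at month 12: €245,870.0000 × (1 + 0.0085)^12 = €272,155.0340…
After €113,100.00 payment: €272,155.0340… − €113,100.00 = €159,055.0340…
Balance at month 15: €159,055.0340… × (1 + 0.0085)^3 = €163,145.5102…
Penalty: 15 × 0.75% × €245,870.00 = €27,660.38…
Final settlement = outstanding balance + penalty = €163,145.5102… + €27,660.38… = €190,805.89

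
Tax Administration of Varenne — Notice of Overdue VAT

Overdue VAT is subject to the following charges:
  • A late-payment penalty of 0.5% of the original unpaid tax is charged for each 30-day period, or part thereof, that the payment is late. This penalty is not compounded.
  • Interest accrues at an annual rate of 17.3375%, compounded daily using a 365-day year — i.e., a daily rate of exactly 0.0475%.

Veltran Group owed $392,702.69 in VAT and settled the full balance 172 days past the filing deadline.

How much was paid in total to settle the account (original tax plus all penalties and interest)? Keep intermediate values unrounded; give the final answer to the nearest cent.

$437,906.37

Penalty periods: ⌈172/30⌉ = 6; penalty = 6 × 0.5% × $392,702.69 = $11,781.08…
Interest: $392,702.69 × ((1 + 0.000475)^172 − 1) = $392,702.69 × 0.08510917… = $33,422.6013…
Total = $392,702.69 + $11,781.0807 + $33,422.6013… = $437,906.37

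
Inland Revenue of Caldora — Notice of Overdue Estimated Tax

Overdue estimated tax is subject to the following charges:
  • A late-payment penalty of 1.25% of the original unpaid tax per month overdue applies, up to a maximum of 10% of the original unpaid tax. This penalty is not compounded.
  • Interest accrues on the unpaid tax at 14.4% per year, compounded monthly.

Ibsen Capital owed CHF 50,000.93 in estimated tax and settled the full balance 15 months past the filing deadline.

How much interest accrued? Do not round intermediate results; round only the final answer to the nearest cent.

Interest (14.4%/yr ÷ 12 = 1.2%/month): CHF 50,000.93 × ((1 + 0.012)^15 − 1) = CHF 9,796.9476…

CHF 9,796.95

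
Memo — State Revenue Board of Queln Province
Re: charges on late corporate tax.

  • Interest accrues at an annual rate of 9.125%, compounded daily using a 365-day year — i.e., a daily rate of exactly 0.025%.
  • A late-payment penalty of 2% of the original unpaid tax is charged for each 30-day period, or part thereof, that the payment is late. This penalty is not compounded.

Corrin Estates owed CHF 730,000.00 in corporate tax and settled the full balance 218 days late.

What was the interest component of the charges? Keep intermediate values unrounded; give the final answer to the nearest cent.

CHF 40,883.86

Interest: CHF 730,000.00 × ((1 + 0.00025)^218 − 1) = CHF 730,000.00 × 0.05600528… = CHF 40,883.8570…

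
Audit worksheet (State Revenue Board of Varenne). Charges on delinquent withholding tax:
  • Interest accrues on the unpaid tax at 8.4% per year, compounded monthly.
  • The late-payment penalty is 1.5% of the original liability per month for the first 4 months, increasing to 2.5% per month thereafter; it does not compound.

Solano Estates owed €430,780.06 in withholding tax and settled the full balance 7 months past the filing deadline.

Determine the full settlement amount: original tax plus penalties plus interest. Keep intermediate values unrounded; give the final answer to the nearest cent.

Penalty, months 1–4: 4 × 1.5% × €430,780.06 = €25,846.80…
Penalty, months 5–7: 3 × 2.5% × €430,780.06 = €32,308.50…
Interest (8.4%/yr ÷ 12 = 0.7%/month): €430,780.06 × ((1 + 0.007)^7 − 1) = €21,556.7035…
Total = €430,780.06 + €58,155.3081 + €21,556.7035… = €510,492.07

€510,492.07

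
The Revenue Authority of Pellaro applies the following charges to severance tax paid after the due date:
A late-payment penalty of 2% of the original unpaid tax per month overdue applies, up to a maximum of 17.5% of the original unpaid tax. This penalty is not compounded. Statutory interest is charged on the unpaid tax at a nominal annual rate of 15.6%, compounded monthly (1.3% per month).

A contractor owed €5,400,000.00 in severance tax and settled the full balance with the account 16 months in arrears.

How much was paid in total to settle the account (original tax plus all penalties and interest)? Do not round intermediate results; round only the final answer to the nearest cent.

Penalty (uncapped): 16 × 2% × €5,400,000.00 = €1,728,000.00; cap = 17.5% × €5,400,000.00 = €945,000.00 → penalty = €945,000.00
Interest: €5,400,000.00 × ((1 + 0.013)^16 − 1) = €5,400,000.00 × 0.2295640… = €1,239,645.3959…
Total = €5,400,000.00 + €945,000.0000 + €1,239,645.3959… = €7,584,645.40

€7,584,645.40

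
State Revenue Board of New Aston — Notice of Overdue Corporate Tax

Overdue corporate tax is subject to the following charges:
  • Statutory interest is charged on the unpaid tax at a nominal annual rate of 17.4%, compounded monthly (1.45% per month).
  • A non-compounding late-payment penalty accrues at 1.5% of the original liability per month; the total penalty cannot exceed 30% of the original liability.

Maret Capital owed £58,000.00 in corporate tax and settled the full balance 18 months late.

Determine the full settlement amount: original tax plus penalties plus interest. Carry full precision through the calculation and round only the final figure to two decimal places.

£90,816.22

Penalty: 18 × 1.5% × £58,000.00 = £15,660.00 (below the 30% cap of £17,400.00)
Interest: £58,000.00 × ((1 + 0.0145)^18 − 1) = £58,000.00 × 0.2957969… = £17,156.2181…
Total = £58,000.00 + £15,660.0000 + £17,156.2181… = £90,816.22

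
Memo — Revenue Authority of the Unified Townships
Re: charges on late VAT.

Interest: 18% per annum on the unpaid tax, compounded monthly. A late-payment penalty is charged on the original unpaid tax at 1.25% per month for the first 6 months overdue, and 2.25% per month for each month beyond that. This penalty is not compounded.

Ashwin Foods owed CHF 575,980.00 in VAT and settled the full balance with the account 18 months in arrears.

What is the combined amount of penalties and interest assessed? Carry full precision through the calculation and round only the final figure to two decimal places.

Penalty, months 1–6: 6 × 1.25% × CHF 575,980.00 = CHF 43,198.50
Penalty, months 7–18: 12 × 2.25% × CHF 575,980.00 = CHF 155,514.60
Interest (18%/yr ÷ 12 = 1.5%/month): CHF 575,980.00 × ((1 + 0.015)^18 − 1) = CHF 177,022.0594…
Penalties + interest = CHF 198,713.1000 + CHF 177,022.0594… = CHF 375,735.16

CHF 375,735.16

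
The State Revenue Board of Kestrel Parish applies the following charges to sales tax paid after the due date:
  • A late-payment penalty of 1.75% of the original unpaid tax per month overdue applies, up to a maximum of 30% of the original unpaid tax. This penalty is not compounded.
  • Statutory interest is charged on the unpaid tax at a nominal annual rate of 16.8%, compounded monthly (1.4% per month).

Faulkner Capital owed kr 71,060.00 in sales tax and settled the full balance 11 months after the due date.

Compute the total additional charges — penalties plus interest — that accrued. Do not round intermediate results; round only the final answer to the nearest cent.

kr 25,421.41

Penalty: 11 × 1.75% × kr 71,060.00 = kr 13,679.05 (below the 30% cap of kr 21,318.00)
Interest: kr 71,060.00 × ((1 + 0.014)^11 − 1) = kr 71,060.00 × 0.1652457… = kr 11,742.3587…
Penalties + interest = kr 13,679.0500 + kr 11,742.3587… = kr 25,421.41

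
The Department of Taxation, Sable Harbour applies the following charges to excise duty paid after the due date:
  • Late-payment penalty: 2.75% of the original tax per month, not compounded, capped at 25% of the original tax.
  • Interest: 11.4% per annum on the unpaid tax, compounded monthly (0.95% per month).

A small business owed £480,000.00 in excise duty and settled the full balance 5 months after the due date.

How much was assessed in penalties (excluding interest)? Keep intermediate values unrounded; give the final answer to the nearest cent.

Penalty: 5 × 2.75% × £480,000.00 = £66,000.00 (below the 25% cap of £120,000.00)

£66,000.00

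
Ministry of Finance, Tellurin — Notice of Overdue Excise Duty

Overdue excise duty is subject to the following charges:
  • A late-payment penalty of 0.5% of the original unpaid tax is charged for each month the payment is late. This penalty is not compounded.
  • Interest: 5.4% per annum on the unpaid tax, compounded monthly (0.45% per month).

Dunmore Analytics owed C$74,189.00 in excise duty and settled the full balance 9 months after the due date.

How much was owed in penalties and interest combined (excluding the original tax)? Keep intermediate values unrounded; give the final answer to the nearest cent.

Late-payment penalty = 0.5% × C$74,189.00 × 9 mo = C$3,338.51…
Interest: C$74,189.00 × ((1 + 0.0045)^9 − 1) = C$74,189.00 × 0.0412367… = C$3,059.3100…
Penalties + interest = C$3,338.5050 + C$3,059.3100… = C$6,397.82

C$6,397.82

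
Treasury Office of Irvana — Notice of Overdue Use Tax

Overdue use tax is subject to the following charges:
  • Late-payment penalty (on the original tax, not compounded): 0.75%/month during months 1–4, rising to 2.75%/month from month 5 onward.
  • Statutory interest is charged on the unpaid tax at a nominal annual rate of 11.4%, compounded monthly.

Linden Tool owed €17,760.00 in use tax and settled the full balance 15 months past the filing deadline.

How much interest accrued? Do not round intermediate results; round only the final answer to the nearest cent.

Interest (11.4%/yr ÷ 12 = 0.95%/month): €17,760.00 × ((1 + 0.0095)^15 − 1) = €2,706.2281…

€2,706.23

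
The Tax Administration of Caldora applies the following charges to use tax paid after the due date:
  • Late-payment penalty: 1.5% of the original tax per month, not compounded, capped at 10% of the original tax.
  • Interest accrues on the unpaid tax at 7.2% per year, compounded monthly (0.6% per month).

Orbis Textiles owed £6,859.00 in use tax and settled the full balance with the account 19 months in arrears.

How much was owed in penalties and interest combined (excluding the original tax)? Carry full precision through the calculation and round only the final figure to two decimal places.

£1,511.52

Penalty (uncapped): 19 × 1.5% × £6,859.00 = £1,954.82…; cap = 10% × £6,859.00 = £685.90 → penalty = £685.90
Interest: £6,859.00 × ((1 + 0.006)^19 − 1) = £6,859.00 × 0.1203704… = £825.6207…
Penalties + interest = £685.9000 + £825.6207… = £1,511.52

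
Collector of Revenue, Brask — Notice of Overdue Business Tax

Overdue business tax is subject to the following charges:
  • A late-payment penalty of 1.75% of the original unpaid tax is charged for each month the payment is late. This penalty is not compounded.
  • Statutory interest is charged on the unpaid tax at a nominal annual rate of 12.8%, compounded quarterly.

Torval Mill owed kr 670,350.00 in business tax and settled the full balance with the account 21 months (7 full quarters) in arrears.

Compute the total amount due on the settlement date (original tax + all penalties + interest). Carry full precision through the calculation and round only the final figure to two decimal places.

kr 1,082,071.12

Late-payment penalty = 1.75% × kr 670,350.00 × 21 mo = kr 246,353.63…
Interest (12.8%/yr ÷ 4 = 3.2%/quarter): kr 670,350.00 × ((1 + 0.032)^7 − 1) = kr 165,367.4968…
Total = kr 670,350.00 + kr 246,353.6250 + kr 165,367.4968… = kr 1,082,071.12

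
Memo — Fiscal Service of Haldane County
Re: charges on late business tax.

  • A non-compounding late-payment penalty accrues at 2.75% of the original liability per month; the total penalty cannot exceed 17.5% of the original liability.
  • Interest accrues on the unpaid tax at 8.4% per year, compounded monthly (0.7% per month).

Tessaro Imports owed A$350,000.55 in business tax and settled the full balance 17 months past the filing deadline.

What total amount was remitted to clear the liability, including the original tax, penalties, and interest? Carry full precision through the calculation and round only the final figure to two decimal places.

Penalty (uncapped): 17 × 2.75% × A$350,000.55 = A$163,625.26…; cap = 17.5% × A$350,000.55 = A$61,250.10… → penalty = A$61,250.10…
Interest: A$350,000.55 × ((1 + 0.007)^17 − 1) = A$350,000.55 × 0.1259031… = A$44,066.1402…
Total = A$350,000.55 + A$61,250.0963… + A$44,066.1402… = A$455,316.79

A$455,316.79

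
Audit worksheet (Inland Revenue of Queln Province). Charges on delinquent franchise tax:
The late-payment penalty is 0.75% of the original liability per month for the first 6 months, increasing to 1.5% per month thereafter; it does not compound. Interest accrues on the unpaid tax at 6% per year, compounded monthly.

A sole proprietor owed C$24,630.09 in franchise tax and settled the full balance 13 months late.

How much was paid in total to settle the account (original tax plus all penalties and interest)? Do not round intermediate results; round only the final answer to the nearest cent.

C$29,974.48

Penalty, months 1–6: 6 × 0.75% × C$24,630.09 = C$1,108.35…
Penalty, months 7–13: 7 × 1.5% × C$24,630.09 = C$2,586.16…
Interest (6%/yr ÷ 12 = 0.5%/month): C$24,630.09 × ((1 + 0.005)^13 − 1) = C$1,649.8762…
Total = C$24,630.09 + C$3,694.5135 + C$1,649.8762… = C$29,974.48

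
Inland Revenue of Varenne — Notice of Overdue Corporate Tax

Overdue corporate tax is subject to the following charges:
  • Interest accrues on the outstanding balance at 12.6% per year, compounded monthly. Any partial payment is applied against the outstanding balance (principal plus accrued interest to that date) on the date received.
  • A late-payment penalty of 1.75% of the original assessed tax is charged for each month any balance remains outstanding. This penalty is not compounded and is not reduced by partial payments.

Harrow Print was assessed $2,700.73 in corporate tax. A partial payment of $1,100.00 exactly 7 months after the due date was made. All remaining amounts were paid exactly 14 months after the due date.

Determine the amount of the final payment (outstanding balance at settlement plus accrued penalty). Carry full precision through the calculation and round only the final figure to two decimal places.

Monthly rate = 12.6% ÷ 12 = 1.05%
Balance at month 7: $2,700.7300 × (1 + 0.0105)^7 = $2,905.5971…
After $1,100.00 payment: $2,905.5971… − $1,100.00 = $1,805.5971…
Balance at month 14: $1,805.5971… × (1 + 0.0105)^7 = $1,942.5628…
Penalty: 14 × 1.75% × $2,700.73 = $661.68…
Final settlement = outstanding balance + penalty = $1,942.5628… + $661.68… = $2,604.24

$2,604.24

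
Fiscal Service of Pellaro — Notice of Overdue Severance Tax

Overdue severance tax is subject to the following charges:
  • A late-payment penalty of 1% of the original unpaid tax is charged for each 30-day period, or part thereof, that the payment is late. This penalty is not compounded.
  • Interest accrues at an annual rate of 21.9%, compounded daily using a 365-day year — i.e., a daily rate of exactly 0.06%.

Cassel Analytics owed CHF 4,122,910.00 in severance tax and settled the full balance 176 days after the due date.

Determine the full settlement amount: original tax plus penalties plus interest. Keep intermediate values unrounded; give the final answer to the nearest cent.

CHF 4,829,337.82

Penalty periods: ⌈176/30⌉ = 6; penalty = 6 × 1% × CHF 4,122,910.00 = CHF 247,374.60
Interest: CHF 4,122,910.00 × ((1 + 0.0006)^176 − 1) = CHF 4,122,910.00 × 0.11134204… = CHF 459,053.2221…
Total = CHF 4,122,910.00 + CHF 247,374.6000 + CHF 459,053.2221… = CHF 4,829,337.82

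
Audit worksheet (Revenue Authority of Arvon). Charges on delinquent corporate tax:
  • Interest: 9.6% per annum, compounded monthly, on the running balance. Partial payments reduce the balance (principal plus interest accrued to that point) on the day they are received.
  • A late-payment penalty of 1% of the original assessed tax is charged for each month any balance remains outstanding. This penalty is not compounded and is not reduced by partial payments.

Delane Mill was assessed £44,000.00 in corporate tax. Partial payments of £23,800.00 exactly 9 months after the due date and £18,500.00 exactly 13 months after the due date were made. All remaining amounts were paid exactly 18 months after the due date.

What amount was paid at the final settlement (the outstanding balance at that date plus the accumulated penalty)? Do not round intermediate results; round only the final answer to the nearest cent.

Monthly rate = 9.6% ÷ 12 = 0.8%
Balance at month 9: £44,000.0000 × (1 + 0.008)^9 = £47,271.2912…
After £23,800.00 payment: £47,271.2912… − £23,800.00 = £23,471.2912…
Balance at month 13: £23,471.2912… × (1 + 0.008)^4 = £24,231.4337…
After £18,500.00 payment: £24,231.4337… − £18,500.00 = £5,731.4337…
Balance at month 18: £5,731.4337… × (1 + 0.008)^5 = £5,964.3886…
Penalty: 18 × 1% × £44,000.00 = £7,920.00
Final settlement = outstanding balance + penalty = £5,964.3886… + £7,920.00 = £13,884.39

£13,884.39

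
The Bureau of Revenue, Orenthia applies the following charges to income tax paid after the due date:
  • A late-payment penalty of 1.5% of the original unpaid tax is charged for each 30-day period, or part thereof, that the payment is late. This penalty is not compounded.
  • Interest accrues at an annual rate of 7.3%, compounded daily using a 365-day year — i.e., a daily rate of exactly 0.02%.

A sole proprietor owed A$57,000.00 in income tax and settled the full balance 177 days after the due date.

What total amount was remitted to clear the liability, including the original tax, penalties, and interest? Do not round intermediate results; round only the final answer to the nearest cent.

A$64,183.73

Penalty periods: ⌈177/30⌉ = 6; penalty = 6 × 1.5% × A$57,000.00 = A$5,130.00
Interest: A$57,000.00 × ((1 + 0.0002)^177 − 1) = A$57,000.00 × 0.03603037… = A$2,053.7312…
Total = A$57,000.00 + A$5,130.0000 + A$2,053.7312… = A$64,183.73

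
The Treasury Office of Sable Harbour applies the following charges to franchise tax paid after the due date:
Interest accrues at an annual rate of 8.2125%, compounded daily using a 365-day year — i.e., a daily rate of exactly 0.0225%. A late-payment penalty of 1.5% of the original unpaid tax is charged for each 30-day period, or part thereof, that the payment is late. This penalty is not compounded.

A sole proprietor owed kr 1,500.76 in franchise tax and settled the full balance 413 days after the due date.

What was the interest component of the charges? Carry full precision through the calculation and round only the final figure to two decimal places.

kr 146.13

Interest: kr 1,500.76 × ((1 + 0.000225)^413 − 1) = kr 1,500.76 × 0.09736796… = kr 146.1259…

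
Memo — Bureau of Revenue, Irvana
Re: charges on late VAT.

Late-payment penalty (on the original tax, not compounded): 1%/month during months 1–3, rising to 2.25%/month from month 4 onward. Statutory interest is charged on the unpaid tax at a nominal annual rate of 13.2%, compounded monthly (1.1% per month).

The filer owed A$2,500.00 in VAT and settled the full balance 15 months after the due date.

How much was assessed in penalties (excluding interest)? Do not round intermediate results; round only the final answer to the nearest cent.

Penalty, months 1–3: 3 × 1% × A$2,500.00 = A$75.00
Penalty, months 4–15: 12 × 2.25% × A$2,500.00 = A$675.00
Total penalty = A$75.00 + A$675.00 = A$750.00

A$750.00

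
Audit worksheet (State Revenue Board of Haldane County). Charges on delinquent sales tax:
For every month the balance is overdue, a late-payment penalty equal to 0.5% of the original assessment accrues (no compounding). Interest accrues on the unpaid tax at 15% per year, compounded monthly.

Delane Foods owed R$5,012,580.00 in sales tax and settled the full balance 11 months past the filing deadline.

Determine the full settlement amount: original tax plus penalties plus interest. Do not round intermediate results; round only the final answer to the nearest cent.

Late-payment penalty = 0.5% × R$5,012,580.00 × 11 mo = R$275,691.90
Interest (15%/yr ÷ 12 = 1.25%/month): R$5,012,580.00 × ((1 + 0.0125)^11 − 1) = R$733,963.0918…
Total = R$5,012,580.00 + R$275,691.9000 + R$733,963.0918… = R$6,022,234.99

R$6,022,234.99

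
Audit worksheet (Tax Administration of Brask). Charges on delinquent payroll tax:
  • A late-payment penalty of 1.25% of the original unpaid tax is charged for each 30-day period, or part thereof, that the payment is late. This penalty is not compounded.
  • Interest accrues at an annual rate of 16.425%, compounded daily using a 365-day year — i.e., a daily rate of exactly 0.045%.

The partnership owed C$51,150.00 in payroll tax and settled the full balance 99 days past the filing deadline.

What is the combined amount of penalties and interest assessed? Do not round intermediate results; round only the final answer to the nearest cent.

C$4,887.22

Penalty periods: ⌈99/30⌉ = 4; penalty = 4 × 1.25% × C$51,150.00 = C$2,557.50
Interest: C$51,150.00 × ((1 + 0.00045)^99 − 1) = C$51,150.00 × 0.04554678… = C$2,329.7176…
Penalties + interest = C$2,557.5000 + C$2,329.7176… = C$4,887.22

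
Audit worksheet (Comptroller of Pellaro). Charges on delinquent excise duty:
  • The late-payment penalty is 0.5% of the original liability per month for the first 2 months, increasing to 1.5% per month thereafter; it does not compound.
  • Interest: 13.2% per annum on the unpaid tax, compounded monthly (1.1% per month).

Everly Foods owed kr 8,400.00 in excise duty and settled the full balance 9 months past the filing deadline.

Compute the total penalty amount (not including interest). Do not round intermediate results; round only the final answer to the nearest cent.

Penalty, months 1–2: 2 × 0.5% × kr 8,400.00 = kr 84.00
Penalty, months 3–9: 7 × 1.5% × kr 8,400.00 = kr 882.00
Total penalty = kr 84.00 + kr 882.00 = kr 966.00

kr 966.00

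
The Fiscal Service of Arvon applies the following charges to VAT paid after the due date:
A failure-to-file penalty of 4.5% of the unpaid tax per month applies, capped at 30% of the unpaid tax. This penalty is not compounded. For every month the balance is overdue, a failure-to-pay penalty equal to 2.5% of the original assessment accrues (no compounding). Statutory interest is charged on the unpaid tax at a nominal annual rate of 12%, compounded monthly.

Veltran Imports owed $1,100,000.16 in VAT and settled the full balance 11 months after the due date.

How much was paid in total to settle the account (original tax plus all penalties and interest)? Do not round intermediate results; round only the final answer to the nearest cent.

Failure-to-file: 11 × 4.5% × $1,100,000.16 = $544,500.08…, capped at 30% × $1,100,000.16 = $330,000.05…
Failure-to-pay penalty = 2.5% × $1,100,000.16 × 11 mo = $302,500.04…
Interest (12%/yr ÷ 12 = 1%/month): $1,100,000.16 × ((1 + 0.01)^11 − 1) = $127,235.1998…
Total = $1,100,000.16 + $632,500.0920 + $127,235.1998… = $1,859,735.45

$1,859,735.45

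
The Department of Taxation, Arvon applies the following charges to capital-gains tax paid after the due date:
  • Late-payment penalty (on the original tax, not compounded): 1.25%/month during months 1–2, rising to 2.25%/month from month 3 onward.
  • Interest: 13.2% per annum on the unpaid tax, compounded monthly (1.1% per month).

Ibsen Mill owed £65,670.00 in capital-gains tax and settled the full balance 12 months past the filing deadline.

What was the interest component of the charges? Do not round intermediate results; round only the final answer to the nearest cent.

Interest: £65,670.00 × ((1 + 0.011)^12 − 1) = £65,670.00 × 0.1402862… = £9,212.5945…

£9,212.59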